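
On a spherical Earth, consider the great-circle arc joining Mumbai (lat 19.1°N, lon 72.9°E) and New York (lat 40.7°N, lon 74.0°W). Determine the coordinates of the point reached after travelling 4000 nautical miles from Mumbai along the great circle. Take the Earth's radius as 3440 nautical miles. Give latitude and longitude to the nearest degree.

≈ lat 65°N, lon 3°W

Convert each endpoint to a unit vector on the sphere (x = cos φ cos λ, y = cos φ sin λ, z = sin φ).
The central angle between the endpoints is δ = arccos(p₁·p₂) ≈ 1.968 rad (112.8°). The total great-circle distance is δ·R ≈ 1.968 × 3440 ≈ 6770 nmi, so the target fraction is f = 4000/6770 ≈ 0.591.
Interpolate at f ≈ 0.591 with slerp weights a = sin((1−f)δ)/sin δ ≈ 0.782, b = sin(fδ)/sin δ ≈ 0.995.
p = a·p₁ + b·p₂ ≈ (0.425, -0.019, 0.905); φ = arcsin(p_z) ≈ 64.81°, λ = atan2(p_y, p_x) ≈ -2.60°.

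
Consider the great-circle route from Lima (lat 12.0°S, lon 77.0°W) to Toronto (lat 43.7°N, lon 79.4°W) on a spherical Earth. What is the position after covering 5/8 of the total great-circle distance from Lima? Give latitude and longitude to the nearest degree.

From cos δ = sin φ₁ sin φ₂ + cos φ₁ cos φ₂ cos Δλ, the central angle is δ ≈ 0.973 rad (55.7°).
Interpolate at f = 5/8 with slerp weights a = sin((1−f)δ)/sin δ ≈ 0.432, b = sin(fδ)/sin δ ≈ 0.691.
p = a·p₁ + b·p₂ ≈ (0.187, -0.903, 0.388); φ = arcsin(p_z) ≈ 22.82°, λ = atan2(p_y, p_x) ≈ -78.30°.

≈ lat 23°N, lon 78°W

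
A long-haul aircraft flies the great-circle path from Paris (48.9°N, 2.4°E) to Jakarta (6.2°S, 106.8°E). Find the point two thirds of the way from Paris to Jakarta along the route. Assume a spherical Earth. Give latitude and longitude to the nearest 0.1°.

≈ 19.8°N, 83.4°E

The haversine formula gives a central angle δ ≈ 1.817 rad (104.1°) between the endpoints.
Interpolate at f = 2/3 with slerp weights a = sin((1−f)δ)/sin δ ≈ 0.587, b = sin(fδ)/sin δ ≈ 0.965.
p = a·p₁ + b·p₂ ≈ (0.108, 0.935, 0.338); φ = arcsin(p_z) ≈ 19.76°, λ = atan2(p_y, p_x) ≈ 83.40°.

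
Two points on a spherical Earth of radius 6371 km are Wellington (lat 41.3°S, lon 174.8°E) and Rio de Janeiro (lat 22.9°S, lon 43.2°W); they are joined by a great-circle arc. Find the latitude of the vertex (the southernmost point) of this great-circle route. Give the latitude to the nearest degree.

≈ 64°S

The great circle lies in the plane with unit normal n̂ = (p₁ × p₂)/|p₁ × p₂|.
Here n̂_z ≈ +0.445; the vertex latitude is φ_max = arccos|n̂_z| ≈ 63.6°.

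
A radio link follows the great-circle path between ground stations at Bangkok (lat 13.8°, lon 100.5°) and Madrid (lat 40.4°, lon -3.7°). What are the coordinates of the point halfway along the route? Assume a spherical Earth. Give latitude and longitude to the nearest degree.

≈ lat 39°, lon 57°

The haversine formula gives a central angle δ ≈ 1.598 rad (91.5°) between the endpoints.
Interpolate at f = 1/2 with slerp weights a = sin((1−f)δ)/sin δ ≈ 0.717, b = sin(fδ)/sin δ ≈ 0.717.
p = a·p₁ + b·p₂ ≈ (0.418, 0.649, 0.636); φ = arcsin(p_z) ≈ 39.46°, λ = atan2(p_y, p_x) ≈ 57.23°.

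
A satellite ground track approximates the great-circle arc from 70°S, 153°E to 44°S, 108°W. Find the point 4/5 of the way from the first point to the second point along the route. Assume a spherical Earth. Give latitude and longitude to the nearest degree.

The haversine formula gives a central angle δ ≈ 0.909 rad (52.1°) between the endpoints.
Interpolate at f = 4/5 with slerp weights a = sin((1−f)δ)/sin δ ≈ 0.229, b = sin(fδ)/sin δ ≈ 0.843.
p = a·p₁ + b·p₂ ≈ (-0.257, -0.541, -0.801); φ = arcsin(p_z) ≈ -53.20°, λ = atan2(p_y, p_x) ≈ -115.43°.

≈ 53°S, 115°W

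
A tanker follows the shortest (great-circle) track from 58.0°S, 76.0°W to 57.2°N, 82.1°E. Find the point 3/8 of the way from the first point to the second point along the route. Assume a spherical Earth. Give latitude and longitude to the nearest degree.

≈ 20°S, 5°W

The haversine formula gives a central angle δ ≈ 2.937 rad (168.3°) between the endpoints.
Interpolate at f = 3/8 with slerp weights a = sin((1−f)δ)/sin δ ≈ 4.755, b = sin(fδ)/sin δ ≈ 4.394.
p = a·p₁ + b·p₂ ≈ (0.937, -0.087, -0.339); φ = arcsin(p_z) ≈ -19.81°, λ = atan2(p_y, p_x) ≈ -5.32°.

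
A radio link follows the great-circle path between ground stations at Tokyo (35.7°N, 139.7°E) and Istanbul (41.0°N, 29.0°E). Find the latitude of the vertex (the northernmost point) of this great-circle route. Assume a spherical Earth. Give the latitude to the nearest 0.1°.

≈ 54.5°N

The great circle lies in the plane with unit normal n̂ = (p₁ × p₂)/|p₁ × p₂|.
Here n̂_z ≈ -0.581; the vertex latitude is φ_max = arccos|n̂_z| ≈ 54.5°.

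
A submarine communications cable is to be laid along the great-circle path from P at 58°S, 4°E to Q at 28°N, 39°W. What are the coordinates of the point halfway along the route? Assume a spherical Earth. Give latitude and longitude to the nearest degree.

≈ 16°S, 23°W

Convert each endpoint to a unit vector on the sphere (x = cos φ cos λ, y = cos φ sin λ, z = sin φ).
The central angle between the endpoints is δ = arccos(p₁·p₂) ≈ 1.627 rad (93.2°).
Interpolate at f = 1/2 with slerp weights a = sin((1−f)δ)/sin δ ≈ 0.728, b = sin(fδ)/sin δ ≈ 0.728.
p = a·p₁ + b·p₂ ≈ (0.884, -0.377, -0.276); φ = arcsin(p_z) ≈ -15.99°, λ = atan2(p_y, p_x) ≈ -23.12°.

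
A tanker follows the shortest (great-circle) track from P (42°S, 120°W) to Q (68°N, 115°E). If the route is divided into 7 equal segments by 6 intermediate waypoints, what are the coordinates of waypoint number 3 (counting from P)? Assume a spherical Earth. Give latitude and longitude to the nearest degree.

≈ (14°N, 146°W)

From cos δ = sin φ₁ sin φ₂ + cos φ₁ cos φ₂ cos Δλ, the central angle is δ ≈ 2.466 rad (141.3°).
Interpolate at f = 3/7 with slerp weights a = sin((1−f)δ)/sin δ ≈ 1.577, b = sin(fδ)/sin δ ≈ 1.392.
p = a·p₁ + b·p₂ ≈ (-0.806, -0.543, 0.235); φ = arcsin(p_z) ≈ 13.58°, λ = atan2(p_y, p_x) ≈ -146.06°.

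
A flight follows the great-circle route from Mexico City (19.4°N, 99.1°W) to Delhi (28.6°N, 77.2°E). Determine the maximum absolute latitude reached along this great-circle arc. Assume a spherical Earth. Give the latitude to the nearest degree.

≈ 86°N

The great circle lies in the plane with unit normal n̂ = (p₁ × p₂)/|p₁ × p₂|.
Here n̂_z ≈ +0.072; the vertex latitude is φ_max = arccos|n̂_z| ≈ 85.9°.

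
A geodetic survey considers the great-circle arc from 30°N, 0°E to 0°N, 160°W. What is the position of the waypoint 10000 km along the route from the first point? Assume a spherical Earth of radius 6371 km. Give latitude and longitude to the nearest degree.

The haversine formula gives a central angle δ ≈ 2.521 rad (144.5°) between the endpoints. The total great-circle distance is δ·R ≈ 2.521 × 6371 ≈ 16064 km, so the target fraction is f = 10000/16064 ≈ 0.623.
Interpolate at f ≈ 0.623 with slerp weights a = sin((1−f)δ)/sin δ ≈ 1.402, b = sin(fδ)/sin δ ≈ 1.721.
p = a·p₁ + b·p₂ ≈ (-0.403, -0.589, 0.701); φ = arcsin(p_z) ≈ 44.49°, λ = atan2(p_y, p_x) ≈ -124.42°.

≈ 44°N, 124°W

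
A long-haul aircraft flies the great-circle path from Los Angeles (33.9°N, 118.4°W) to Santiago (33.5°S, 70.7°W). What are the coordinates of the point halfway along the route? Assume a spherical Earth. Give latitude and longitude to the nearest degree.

Convert each endpoint to a unit vector on the sphere (x = cos φ cos λ, y = cos φ sin λ, z = sin φ).
The central angle between the endpoints is δ = arccos(p₁·p₂) ≈ 1.412 rad (80.9°).
Interpolate at f = 1/2 with slerp weights a = sin((1−f)δ)/sin δ ≈ 0.657, b = sin(fδ)/sin δ ≈ 0.657.
p = a·p₁ + b·p₂ ≈ (-0.078, -0.997, 0.004); φ = arcsin(p_z) ≈ 0.22°, λ = atan2(p_y, p_x) ≈ -94.49°.

≈ 0°N, 94°W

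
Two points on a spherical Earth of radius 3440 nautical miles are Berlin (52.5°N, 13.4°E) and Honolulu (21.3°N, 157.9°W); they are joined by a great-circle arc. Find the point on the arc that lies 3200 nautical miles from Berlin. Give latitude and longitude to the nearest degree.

≈ 73°N, 143°W

The haversine formula gives a central angle δ ≈ 1.847 rad (105.8°) between the endpoints. The total great-circle distance is δ·R ≈ 1.847 × 3440 ≈ 6353 nmi, so the target fraction is f = 3200/6353 ≈ 0.504.
Interpolate at f ≈ 0.504 with slerp weights a = sin((1−f)δ)/sin δ ≈ 0.825, b = sin(fδ)/sin δ ≈ 0.833.
p = a·p₁ + b·p₂ ≈ (-0.231, -0.176, 0.957); φ = arcsin(p_z) ≈ 73.13°, λ = atan2(p_y, p_x) ≈ -142.73°.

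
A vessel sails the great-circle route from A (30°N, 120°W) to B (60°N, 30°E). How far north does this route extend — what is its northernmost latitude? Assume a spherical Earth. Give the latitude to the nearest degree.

≈ 77°N

The great circle lies in the plane with unit normal n̂ = (p₁ × p₂)/|p₁ × p₂|.
Here n̂_z ≈ +0.217; the vertex latitude is φ_max = arccos|n̂_z| ≈ 77.5°.
Check via Clairaut: cos φ_max = |cos φ₁| · sin C = cos(30.0°)·sin(14.5°) ≈ 0.217, again giving ≈ 77.5°.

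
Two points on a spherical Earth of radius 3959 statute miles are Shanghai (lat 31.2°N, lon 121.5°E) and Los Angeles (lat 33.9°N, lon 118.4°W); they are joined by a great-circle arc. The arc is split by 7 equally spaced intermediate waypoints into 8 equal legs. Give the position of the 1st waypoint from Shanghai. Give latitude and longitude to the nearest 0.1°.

From cos δ = sin φ₁ sin φ₂ + cos φ₁ cos φ₂ cos Δλ, the central angle is δ ≈ 1.638 rad (93.8°).
Interpolate at f = 1/8 with slerp weights a = sin((1−f)δ)/sin δ ≈ 0.993, b = sin(fδ)/sin δ ≈ 0.204.
p = a·p₁ + b·p₂ ≈ (-0.524, 0.575, 0.628); φ = arcsin(p_z) ≈ 38.90°, λ = atan2(p_y, p_x) ≈ 132.34°.

≈ lat 38.9°N, lon 132.3°E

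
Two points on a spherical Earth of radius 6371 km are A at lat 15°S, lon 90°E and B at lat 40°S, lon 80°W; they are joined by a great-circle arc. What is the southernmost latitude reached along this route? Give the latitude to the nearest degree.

≈ 81°S

The great circle lies in the plane with unit normal n̂ = (p₁ × p₂)/|p₁ × p₂|.
Here n̂_z ≈ -0.155; the vertex latitude is φ_max = arccos|n̂_z| ≈ 81.1°.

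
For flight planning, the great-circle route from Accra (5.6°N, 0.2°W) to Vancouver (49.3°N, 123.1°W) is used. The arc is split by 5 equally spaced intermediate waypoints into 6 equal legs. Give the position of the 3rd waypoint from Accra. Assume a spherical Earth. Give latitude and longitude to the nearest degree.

≈ 45°N, 41°W

Write both endpoints as unit vectors p₁, p₂ with components (cos φ cos λ, cos φ sin λ, sin φ).
The central angle between the endpoints is δ = arccos(p₁·p₂) ≈ 1.853 rad (106.2°).
Interpolate at f = 3/6 with slerp weights a = sin((1−f)δ)/sin δ ≈ 0.832, b = sin(fδ)/sin δ ≈ 0.832.
p = a·p₁ + b·p₂ ≈ (0.532, -0.458, 0.712); φ = arcsin(p_z) ≈ 45.43°, λ = atan2(p_y, p_x) ≈ -40.70°.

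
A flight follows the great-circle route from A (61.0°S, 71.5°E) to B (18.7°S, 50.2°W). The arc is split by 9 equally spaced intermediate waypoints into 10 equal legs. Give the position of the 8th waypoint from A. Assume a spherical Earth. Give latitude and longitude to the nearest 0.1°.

≈ (34.5°S, 41.5°W)

Write both endpoints as unit vectors p₁, p₂ with components (cos φ cos λ, cos φ sin λ, sin φ).
The central angle between the endpoints is δ = arccos(p₁·p₂) ≈ 1.532 rad (87.8°).
Interpolate at f = 8/10 with slerp weights a = sin((1−f)δ)/sin δ ≈ 0.302, b = sin(fδ)/sin δ ≈ 0.942.
p = a·p₁ + b·p₂ ≈ (0.617, -0.547, -0.566); φ = arcsin(p_z) ≈ -34.46°, λ = atan2(p_y, p_x) ≈ -41.52°.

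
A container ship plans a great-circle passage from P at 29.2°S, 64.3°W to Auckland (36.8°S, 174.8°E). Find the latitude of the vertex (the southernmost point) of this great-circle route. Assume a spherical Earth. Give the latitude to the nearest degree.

≈ 53°S

The great circle lies in the plane with unit normal n̂ = (p₁ × p₂)/|p₁ × p₂|.
Here n̂_z ≈ -0.601; the vertex latitude is φ_max = arccos|n̂_z| ≈ 53.1°.
Check via Clairaut: cos φ_max = |cos φ₁| · sin C = cos(29.2°)·sin(136.5°) ≈ 0.601, again giving ≈ 53.1°.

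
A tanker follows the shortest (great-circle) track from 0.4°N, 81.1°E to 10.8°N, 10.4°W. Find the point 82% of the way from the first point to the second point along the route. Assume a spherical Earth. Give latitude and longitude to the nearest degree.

Write both endpoints as unit vectors p₁, p₂ with components (cos φ cos λ, cos φ sin λ, sin φ).
The central angle between the endpoints is δ = arccos(p₁·p₂) ≈ 1.595 rad (91.4°).
Interpolate at f = 0.82 with slerp weights a = sin((1−f)δ)/sin δ ≈ 0.283, b = sin(fδ)/sin δ ≈ 0.966.
p = a·p₁ + b·p₂ ≈ (0.977, 0.109, 0.183); φ = arcsin(p_z) ≈ 10.54°, λ = atan2(p_y, p_x) ≈ 6.34°.

≈ 11°N, 6°E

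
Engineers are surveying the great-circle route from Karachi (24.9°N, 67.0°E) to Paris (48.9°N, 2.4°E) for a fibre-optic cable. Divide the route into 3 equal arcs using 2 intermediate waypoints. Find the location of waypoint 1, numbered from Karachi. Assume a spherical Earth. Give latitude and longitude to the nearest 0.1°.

≈ 36.6°N, 50.5°E

The haversine formula gives a central angle δ ≈ 0.961 rad (55.0°) between the endpoints.
Interpolate at f = 1/3 with slerp weights a = sin((1−f)δ)/sin δ ≈ 0.729, b = sin(fδ)/sin δ ≈ 0.384.
p = a·p₁ + b·p₂ ≈ (0.511, 0.619, 0.596); φ = arcsin(p_z) ≈ 36.61°, λ = atan2(p_y, p_x) ≈ 50.49°.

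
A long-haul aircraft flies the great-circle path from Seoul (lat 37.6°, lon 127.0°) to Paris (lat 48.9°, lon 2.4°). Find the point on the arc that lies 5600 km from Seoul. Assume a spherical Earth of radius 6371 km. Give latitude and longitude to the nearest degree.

≈ lat 64°, lon 52°

Write both endpoints as unit vectors p₁, p₂ with components (cos φ cos λ, cos φ sin λ, sin φ).
The central angle between the endpoints is δ = arccos(p₁·p₂) ≈ 1.406 rad (80.6°). The total great-circle distance is δ·R ≈ 1.406 × 6371 ≈ 8958 km, so the target fraction is f = 5600/8958 ≈ 0.625.
Interpolate at f ≈ 0.625 with slerp weights a = sin((1−f)δ)/sin δ ≈ 0.510, b = sin(fδ)/sin δ ≈ 0.781.
p = a·p₁ + b·p₂ ≈ (0.270, 0.344, 0.899); φ = arcsin(p_z) ≈ 64.08°, λ = atan2(p_y, p_x) ≈ 51.92°.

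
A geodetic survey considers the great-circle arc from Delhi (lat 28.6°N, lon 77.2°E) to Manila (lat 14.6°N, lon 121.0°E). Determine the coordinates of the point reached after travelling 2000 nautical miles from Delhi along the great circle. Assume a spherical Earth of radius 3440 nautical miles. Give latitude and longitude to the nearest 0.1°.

≈ lat 18.7°N, lon 112.1°E

Convert each endpoint to a unit vector on the sphere (x = cos φ cos λ, y = cos φ sin λ, z = sin φ).
The central angle between the endpoints is δ = arccos(p₁·p₂) ≈ 0.747 rad (42.8°). The total great-circle distance is δ·R ≈ 0.747 × 3440 ≈ 2569 nmi, so the target fraction is f = 2000/2569 ≈ 0.779.
Interpolate at f ≈ 0.779 with slerp weights a = sin((1−f)δ)/sin δ ≈ 0.242, b = sin(fδ)/sin δ ≈ 0.809.
p = a·p₁ + b·p₂ ≈ (-0.356, 0.878, 0.320); φ = arcsin(p_z) ≈ 18.65°, λ = atan2(p_y, p_x) ≈ 112.06°.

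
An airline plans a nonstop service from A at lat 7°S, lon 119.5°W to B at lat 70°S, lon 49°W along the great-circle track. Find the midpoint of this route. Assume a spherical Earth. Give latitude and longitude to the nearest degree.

≈ lat 43°S, lon 103°W

Write both endpoints as unit vectors p₁, p₂ with components (cos φ cos λ, cos φ sin λ, sin φ).
The central angle between the endpoints is δ = arccos(p₁·p₂) ≈ 1.341 rad (76.8°).
Interpolate at f = 1/2 with slerp weights a = sin((1−f)δ)/sin δ ≈ 0.638, b = sin(fδ)/sin δ ≈ 0.638.
p = a·p₁ + b·p₂ ≈ (-0.169, -0.716, -0.677); φ = arcsin(p_z) ≈ -42.64°, λ = atan2(p_y, p_x) ≈ -103.26°.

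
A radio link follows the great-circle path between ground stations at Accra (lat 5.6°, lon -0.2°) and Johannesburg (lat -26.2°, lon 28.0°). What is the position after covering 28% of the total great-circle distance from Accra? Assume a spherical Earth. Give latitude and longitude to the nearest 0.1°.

Write both endpoints as unit vectors p₁, p₂ with components (cos φ cos λ, cos φ sin λ, sin φ).
The central angle between the endpoints is δ = arccos(p₁·p₂) ≈ 0.732 rad (41.9°).
Interpolate at f = 0.28 with slerp weights a = sin((1−f)δ)/sin δ ≈ 0.753, b = sin(fδ)/sin δ ≈ 0.305.
p = a·p₁ + b·p₂ ≈ (0.990, 0.126, -0.061); φ = arcsin(p_z) ≈ -3.50°, λ = atan2(p_y, p_x) ≈ 7.23°.

≈ lat -3.5°, lon 7.2°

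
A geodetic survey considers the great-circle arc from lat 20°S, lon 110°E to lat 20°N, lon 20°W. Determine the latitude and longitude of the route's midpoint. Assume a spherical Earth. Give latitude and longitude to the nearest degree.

≈ lat 0°N, lon 45°E

From cos δ = sin φ₁ sin φ₂ + cos φ₁ cos φ₂ cos Δλ, the central angle is δ ≈ 2.325 rad (133.2°).
Interpolate at f = 1/2 with slerp weights a = sin((1−f)δ)/sin δ ≈ 1.259, b = sin(fδ)/sin δ ≈ 1.259.
p = a·p₁ + b·p₂ ≈ (0.707, 0.707, 0.000); φ = arcsin(p_z) ≈ 0.00°, λ = atan2(p_y, p_x) ≈ 45.00°.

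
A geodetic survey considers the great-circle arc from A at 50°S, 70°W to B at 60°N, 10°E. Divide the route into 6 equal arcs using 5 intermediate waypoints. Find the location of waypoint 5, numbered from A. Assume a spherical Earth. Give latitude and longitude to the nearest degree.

≈ 44°N, 14°W

Convert each endpoint to a unit vector on the sphere (x = cos φ cos λ, y = cos φ sin λ, z = sin φ).
The central angle between the endpoints is δ = arccos(p₁·p₂) ≈ 2.224 rad (127.4°).
Interpolate at f = 5/6 with slerp weights a = sin((1−f)δ)/sin δ ≈ 0.456, b = sin(fδ)/sin δ ≈ 1.209.
p = a·p₁ + b·p₂ ≈ (0.696, -0.170, 0.698); φ = arcsin(p_z) ≈ 44.25°, λ = atan2(p_y, p_x) ≈ -13.77°.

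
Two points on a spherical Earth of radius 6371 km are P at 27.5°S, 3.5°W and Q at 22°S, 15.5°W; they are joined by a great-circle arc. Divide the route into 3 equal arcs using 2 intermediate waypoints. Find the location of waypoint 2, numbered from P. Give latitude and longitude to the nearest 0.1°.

≈ 23.9°S, 11.6°W

Convert each endpoint to a unit vector on the sphere (x = cos φ cos λ, y = cos φ sin λ, z = sin φ).
The central angle between the endpoints is δ = arccos(p₁·p₂) ≈ 0.213 rad (12.2°).
Interpolate at f = 2/3 with slerp weights a = sin((1−f)δ)/sin δ ≈ 0.336, b = sin(fδ)/sin δ ≈ 0.669.
p = a·p₁ + b·p₂ ≈ (0.895, -0.184, -0.406); φ = arcsin(p_z) ≈ -23.94°, λ = atan2(p_y, p_x) ≈ -11.62°.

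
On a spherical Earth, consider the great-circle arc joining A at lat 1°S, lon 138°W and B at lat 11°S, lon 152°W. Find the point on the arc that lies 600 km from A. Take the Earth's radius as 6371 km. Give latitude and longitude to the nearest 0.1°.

≈ lat 4.2°S, lon 142.4°W

The haversine formula gives a central angle δ ≈ 0.299 rad (17.1°) between the endpoints. The total great-circle distance is δ·R ≈ 0.299 × 6371 ≈ 1904 km, so the target fraction is f = 600/1904 ≈ 0.315.
Interpolate at f ≈ 0.315 with slerp weights a = sin((1−f)δ)/sin δ ≈ 0.690, b = sin(fδ)/sin δ ≈ 0.319.
p = a·p₁ + b·p₂ ≈ (-0.790, -0.609, -0.073); φ = arcsin(p_z) ≈ -4.19°, λ = atan2(p_y, p_x) ≈ -142.36°.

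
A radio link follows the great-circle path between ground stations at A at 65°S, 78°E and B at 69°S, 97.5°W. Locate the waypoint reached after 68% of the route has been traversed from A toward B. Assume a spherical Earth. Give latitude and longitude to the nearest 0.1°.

≈ 83.7°S, 91.4°W

Convert each endpoint to a unit vector on the sphere (x = cos φ cos λ, y = cos φ sin λ, z = sin φ).
The central angle between the endpoints is δ = arccos(p₁·p₂) ≈ 0.802 rad (46.0°).
Interpolate at f = 0.68 with slerp weights a = sin((1−f)δ)/sin δ ≈ 0.353, b = sin(fδ)/sin δ ≈ 0.722.
p = a·p₁ + b·p₂ ≈ (-0.003, -0.110, -0.994); φ = arcsin(p_z) ≈ -83.66°, λ = atan2(p_y, p_x) ≈ -91.41°.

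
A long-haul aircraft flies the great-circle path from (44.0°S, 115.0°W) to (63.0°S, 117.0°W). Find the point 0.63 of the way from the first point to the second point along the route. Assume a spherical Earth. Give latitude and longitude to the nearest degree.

≈ (56°S, 116°W)

The haversine formula gives a central angle δ ≈ 0.332 rad (19.0°) between the endpoints.
Interpolate at f = 0.63 with slerp weights a = sin((1−f)δ)/sin δ ≈ 0.376, b = sin(fδ)/sin δ ≈ 0.637.
p = a·p₁ + b·p₂ ≈ (-0.246, -0.503, -0.829); φ = arcsin(p_z) ≈ -55.97°, λ = atan2(p_y, p_x) ≈ -116.03°.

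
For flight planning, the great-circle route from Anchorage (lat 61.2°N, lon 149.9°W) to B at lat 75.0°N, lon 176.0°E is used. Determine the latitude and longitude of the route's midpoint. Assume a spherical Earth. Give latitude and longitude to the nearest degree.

≈ lat 69°N, lon 162°W

The haversine formula gives a central angle δ ≈ 0.319 rad (18.3°) between the endpoints.
Interpolate at f = 1/2 with slerp weights a = sin((1−f)δ)/sin δ ≈ 0.506, b = sin(fδ)/sin δ ≈ 0.506.
p = a·p₁ + b·p₂ ≈ (-0.342, -0.113, 0.933); φ = arcsin(p_z) ≈ 68.90°, λ = atan2(p_y, p_x) ≈ -161.68°.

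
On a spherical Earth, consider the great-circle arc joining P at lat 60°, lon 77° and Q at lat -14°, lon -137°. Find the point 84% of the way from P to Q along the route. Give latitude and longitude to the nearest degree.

Write both endpoints as unit vectors p₁, p₂ with components (cos φ cos λ, cos φ sin λ, sin φ).
The central angle between the endpoints is δ = arccos(p₁·p₂) ≈ 2.229 rad (127.7°).
Interpolate at f = 0.84 with slerp weights a = sin((1−f)δ)/sin δ ≈ 0.441, b = sin(fδ)/sin δ ≈ 1.207.
p = a·p₁ + b·p₂ ≈ (-0.807, -0.584, 0.090); φ = arcsin(p_z) ≈ 5.17°, λ = atan2(p_y, p_x) ≈ -144.12°.

≈ lat 5°, lon -144°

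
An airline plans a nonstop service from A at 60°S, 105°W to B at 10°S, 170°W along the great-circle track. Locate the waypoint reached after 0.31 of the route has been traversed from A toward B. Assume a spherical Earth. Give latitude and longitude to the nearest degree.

≈ 49°S, 137°W

From cos δ = sin φ₁ sin φ₂ + cos φ₁ cos φ₂ cos Δλ, the central angle is δ ≈ 1.204 rad (69.0°).
Interpolate at f = 0.31 with slerp weights a = sin((1−f)δ)/sin δ ≈ 0.791, b = sin(fδ)/sin δ ≈ 0.391.
p = a·p₁ + b·p₂ ≈ (-0.481, -0.449, -0.753); φ = arcsin(p_z) ≈ -48.85°, λ = atan2(p_y, p_x) ≈ -136.99°.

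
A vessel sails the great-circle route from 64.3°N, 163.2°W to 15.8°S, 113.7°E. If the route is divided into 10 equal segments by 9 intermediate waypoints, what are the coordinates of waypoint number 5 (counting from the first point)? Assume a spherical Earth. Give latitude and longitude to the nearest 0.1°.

≈ 29.7°N, 136.7°E

Convert each endpoint to a unit vector on the sphere (x = cos φ cos λ, y = cos φ sin λ, z = sin φ).
The central angle between the endpoints is δ = arccos(p₁·p₂) ≈ 1.767 rad (101.3°).
Interpolate at f = 5/10 with slerp weights a = sin((1−f)δ)/sin δ ≈ 0.788, b = sin(fδ)/sin δ ≈ 0.788.
p = a·p₁ + b·p₂ ≈ (-0.632, 0.596, 0.496); φ = arcsin(p_z) ≈ 29.71°, λ = atan2(p_y, p_x) ≈ 136.70°.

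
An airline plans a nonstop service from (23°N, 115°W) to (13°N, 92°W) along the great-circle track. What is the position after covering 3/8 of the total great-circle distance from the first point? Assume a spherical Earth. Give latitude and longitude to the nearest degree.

Write both endpoints as unit vectors p₁, p₂ with components (cos φ cos λ, cos φ sin λ, sin φ).
The central angle between the endpoints is δ = arccos(p₁·p₂) ≈ 0.419 rad (24.0°).
Interpolate at f = 3/8 with slerp weights a = sin((1−f)δ)/sin δ ≈ 0.636, b = sin(fδ)/sin δ ≈ 0.385.
p = a·p₁ + b·p₂ ≈ (-0.261, -0.905, 0.335); φ = arcsin(p_z) ≈ 19.58°, λ = atan2(p_y, p_x) ≈ -106.06°.

≈ (20°N, 106°W)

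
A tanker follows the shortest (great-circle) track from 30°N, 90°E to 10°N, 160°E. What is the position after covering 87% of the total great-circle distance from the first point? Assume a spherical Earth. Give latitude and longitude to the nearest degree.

≈ 14°N, 152°E

Convert each endpoint to a unit vector on the sphere (x = cos φ cos λ, y = cos φ sin λ, z = sin φ).
The central angle between the endpoints is δ = arccos(p₁·p₂) ≈ 1.183 rad (67.8°).
Interpolate at f = 0.87 with slerp weights a = sin((1−f)δ)/sin δ ≈ 0.165, b = sin(fδ)/sin δ ≈ 0.926.
p = a·p₁ + b·p₂ ≈ (-0.857, 0.455, 0.243); φ = arcsin(p_z) ≈ 14.09°, λ = atan2(p_y, p_x) ≈ 152.02°.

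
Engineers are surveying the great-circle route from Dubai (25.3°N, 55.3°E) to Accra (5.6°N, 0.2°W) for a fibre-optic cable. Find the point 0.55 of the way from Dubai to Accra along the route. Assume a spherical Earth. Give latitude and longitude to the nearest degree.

Write both endpoints as unit vectors p₁, p₂ with components (cos φ cos λ, cos φ sin λ, sin φ).
The central angle between the endpoints is δ = arccos(p₁·p₂) ≈ 0.987 rad (56.5°).
Interpolate at f = 0.55 with slerp weights a = sin((1−f)δ)/sin δ ≈ 0.515, b = sin(fδ)/sin δ ≈ 0.619.
p = a·p₁ + b·p₂ ≈ (0.881, 0.381, 0.280); φ = arcsin(p_z) ≈ 16.29°, λ = atan2(p_y, p_x) ≈ 23.36°.

≈ 16°N, 23°E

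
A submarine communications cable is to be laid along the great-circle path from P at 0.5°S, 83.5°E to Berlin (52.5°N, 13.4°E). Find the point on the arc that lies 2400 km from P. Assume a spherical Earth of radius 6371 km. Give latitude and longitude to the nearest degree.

≈ 17°N, 71°E

Convert each endpoint to a unit vector on the sphere (x = cos φ cos λ, y = cos φ sin λ, z = sin φ).
The central angle between the endpoints is δ = arccos(p₁·p₂) ≈ 1.369 rad (78.4°). The total great-circle distance is δ·R ≈ 1.369 × 6371 ≈ 8723 km, so the target fraction is f = 2400/8723 ≈ 0.275.
Interpolate at f ≈ 0.275 with slerp weights a = sin((1−f)δ)/sin δ ≈ 0.855, b = sin(fδ)/sin δ ≈ 0.375.
p = a·p₁ + b·p₂ ≈ (0.319, 0.902, 0.290); φ = arcsin(p_z) ≈ 16.88°, λ = atan2(p_y, p_x) ≈ 70.52°.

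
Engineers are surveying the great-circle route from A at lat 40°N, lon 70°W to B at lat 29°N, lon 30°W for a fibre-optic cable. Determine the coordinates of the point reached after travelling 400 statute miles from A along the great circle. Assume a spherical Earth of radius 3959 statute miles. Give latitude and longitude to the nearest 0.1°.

≈ lat 39.2°N, lon 62.6°W

From cos δ = sin φ₁ sin φ₂ + cos φ₁ cos φ₂ cos Δλ, the central angle is δ ≈ 0.601 rad (34.4°). The total great-circle distance is δ·R ≈ 0.601 × 3959 ≈ 2379 mi, so the target fraction is f = 400/2379 ≈ 0.168.
Interpolate at f ≈ 0.168 with slerp weights a = sin((1−f)δ)/sin δ ≈ 0.848, b = sin(fδ)/sin δ ≈ 0.178.
p = a·p₁ + b·p₂ ≈ (0.357, -0.688, 0.631); φ = arcsin(p_z) ≈ 39.15°, λ = atan2(p_y, p_x) ≈ -62.57°.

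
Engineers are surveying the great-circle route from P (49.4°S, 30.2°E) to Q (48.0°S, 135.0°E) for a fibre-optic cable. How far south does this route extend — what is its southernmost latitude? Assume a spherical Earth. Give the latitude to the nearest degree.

The great circle lies in the plane with unit normal n̂ = (p₁ × p₂)/|p₁ × p₂|.
Here n̂_z ≈ +0.472; the vertex latitude is φ_max = arccos|n̂_z| ≈ 61.8°.
Check via Clairaut: cos φ_max = |cos φ₁| · sin C = cos(49.4°)·sin(133.5°) ≈ 0.472, again giving ≈ 61.8°.

≈ 62°S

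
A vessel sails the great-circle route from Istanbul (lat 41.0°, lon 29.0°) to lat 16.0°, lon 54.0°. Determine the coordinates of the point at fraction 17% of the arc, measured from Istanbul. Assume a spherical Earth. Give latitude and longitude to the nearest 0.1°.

From cos δ = sin φ₁ sin φ₂ + cos φ₁ cos φ₂ cos Δλ, the central angle is δ ≈ 0.577 rad (33.0°).
Interpolate at f = 0.17 with slerp weights a = sin((1−f)δ)/sin δ ≈ 0.845, b = sin(fδ)/sin δ ≈ 0.180.
p = a·p₁ + b·p₂ ≈ (0.659, 0.449, 0.604); φ = arcsin(p_z) ≈ 37.13°, λ = atan2(p_y, p_x) ≈ 34.25°.

≈ lat 37.1°, lon 34.2°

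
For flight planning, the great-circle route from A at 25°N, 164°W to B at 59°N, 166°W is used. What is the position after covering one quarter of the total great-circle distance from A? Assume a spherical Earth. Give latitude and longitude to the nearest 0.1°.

≈ 33.5°N, 164.3°W

The haversine formula gives a central angle δ ≈ 0.594 rad (34.0°) between the endpoints.
Interpolate at f = 1/4 with slerp weights a = sin((1−f)δ)/sin δ ≈ 0.770, b = sin(fδ)/sin δ ≈ 0.264.
p = a·p₁ + b·p₂ ≈ (-0.803, -0.225, 0.552); φ = arcsin(p_z) ≈ 33.50°, λ = atan2(p_y, p_x) ≈ -164.33°.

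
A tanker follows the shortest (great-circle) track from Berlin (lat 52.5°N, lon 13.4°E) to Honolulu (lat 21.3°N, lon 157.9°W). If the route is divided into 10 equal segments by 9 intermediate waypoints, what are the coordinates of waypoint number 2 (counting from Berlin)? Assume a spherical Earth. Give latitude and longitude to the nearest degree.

From cos δ = sin φ₁ sin φ₂ + cos φ₁ cos φ₂ cos Δλ, the central angle is δ ≈ 1.847 rad (105.8°).
Interpolate at f = 2/10 with slerp weights a = sin((1−f)δ)/sin δ ≈ 1.035, b = sin(fδ)/sin δ ≈ 0.375.
p = a·p₁ + b·p₂ ≈ (0.289, 0.014, 0.957); φ = arcsin(p_z) ≈ 73.19°, λ = atan2(p_y, p_x) ≈ 2.87°.

≈ lat 73°N, lon 3°E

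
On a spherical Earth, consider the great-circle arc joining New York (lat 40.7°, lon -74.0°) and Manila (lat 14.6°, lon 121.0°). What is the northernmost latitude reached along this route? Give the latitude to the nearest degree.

The great circle lies in the plane with unit normal n̂ = (p₁ × p₂)/|p₁ × p₂|.
Here n̂_z ≈ -0.226; the vertex latitude is φ_max = arccos|n̂_z| ≈ 76.9°.
Check via Clairaut: cos φ_max = |cos φ₁| · sin C = cos(40.7°)·sin(17.4°) ≈ 0.226, again giving ≈ 76.9°.

≈ 77°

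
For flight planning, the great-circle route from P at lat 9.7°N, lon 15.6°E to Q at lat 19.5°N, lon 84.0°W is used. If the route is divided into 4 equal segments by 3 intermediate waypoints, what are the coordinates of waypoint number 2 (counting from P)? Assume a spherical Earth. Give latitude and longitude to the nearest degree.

Convert each endpoint to a unit vector on the sphere (x = cos φ cos λ, y = cos φ sin λ, z = sin φ).
The central angle between the endpoints is δ = arccos(p₁·p₂) ≈ 1.670 rad (95.7°).
Interpolate at f = 2/4 with slerp weights a = sin((1−f)δ)/sin δ ≈ 0.745, b = sin(fδ)/sin δ ≈ 0.745.
p = a·p₁ + b·p₂ ≈ (0.781, -0.501, 0.374); φ = arcsin(p_z) ≈ 21.97°, λ = atan2(p_y, p_x) ≈ -32.69°.

≈ lat 22°N, lon 33°W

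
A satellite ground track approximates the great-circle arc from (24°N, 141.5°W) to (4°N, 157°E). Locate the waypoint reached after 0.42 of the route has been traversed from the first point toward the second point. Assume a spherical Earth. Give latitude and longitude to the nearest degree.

The haversine formula gives a central angle δ ≈ 1.089 rad (62.4°) between the endpoints.
Interpolate at f = 0.42 with slerp weights a = sin((1−f)δ)/sin δ ≈ 0.666, b = sin(fδ)/sin δ ≈ 0.498.
p = a·p₁ + b·p₂ ≈ (-0.934, -0.185, 0.306); φ = arcsin(p_z) ≈ 17.81°, λ = atan2(p_y, p_x) ≈ -168.81°.

≈ (18°N, 169°W)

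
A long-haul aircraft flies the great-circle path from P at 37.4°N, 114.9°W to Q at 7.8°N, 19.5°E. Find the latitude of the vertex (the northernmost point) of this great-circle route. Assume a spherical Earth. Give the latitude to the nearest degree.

≈ 50°N

The great circle lies in the plane with unit normal n̂ = (p₁ × p₂)/|p₁ × p₂|.
Here n̂_z ≈ +0.636; the vertex latitude is φ_max = arccos|n̂_z| ≈ 50.5°.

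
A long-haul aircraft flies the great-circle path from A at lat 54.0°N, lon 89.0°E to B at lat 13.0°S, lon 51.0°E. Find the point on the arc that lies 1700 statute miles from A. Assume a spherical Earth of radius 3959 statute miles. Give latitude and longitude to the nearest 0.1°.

Write both endpoints as unit vectors p₁, p₂ with components (cos φ cos λ, cos φ sin λ, sin φ).
The central angle between the endpoints is δ = arccos(p₁·p₂) ≈ 1.298 rad (74.4°). The total great-circle distance is δ·R ≈ 1.298 × 3959 ≈ 5139 mi, so the target fraction is f = 1700/5139 ≈ 0.331.
Interpolate at f ≈ 0.331 with slerp weights a = sin((1−f)δ)/sin δ ≈ 0.793, b = sin(fδ)/sin δ ≈ 0.432.
p = a·p₁ + b·p₂ ≈ (0.273, 0.793, 0.544); φ = arcsin(p_z) ≈ 32.97°, λ = atan2(p_y, p_x) ≈ 71.00°.

≈ lat 33.0°N, lon 71.0°E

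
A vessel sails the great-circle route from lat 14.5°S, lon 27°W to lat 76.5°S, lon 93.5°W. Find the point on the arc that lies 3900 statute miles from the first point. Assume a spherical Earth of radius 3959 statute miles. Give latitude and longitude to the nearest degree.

≈ lat 68°S, lon 57°W

The haversine formula gives a central angle δ ≈ 1.231 rad (70.5°) between the endpoints. The total great-circle distance is δ·R ≈ 1.231 × 3959 ≈ 4872 mi, so the target fraction is f = 3900/4872 ≈ 0.800.
Interpolate at f ≈ 0.800 with slerp weights a = sin((1−f)δ)/sin δ ≈ 0.258, b = sin(fδ)/sin δ ≈ 0.884.
p = a·p₁ + b·p₂ ≈ (0.210, -0.319, -0.924); φ = arcsin(p_z) ≈ -67.53°, λ = atan2(p_y, p_x) ≈ -56.68°.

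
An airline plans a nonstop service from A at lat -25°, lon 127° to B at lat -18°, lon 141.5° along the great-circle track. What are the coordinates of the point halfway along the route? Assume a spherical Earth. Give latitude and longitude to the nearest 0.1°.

Write both endpoints as unit vectors p₁, p₂ with components (cos φ cos λ, cos φ sin λ, sin φ).
The central angle between the endpoints is δ = arccos(p₁·p₂) ≈ 0.265 rad (15.2°).
Interpolate at f = 1/2 with slerp weights a = sin((1−f)δ)/sin δ ≈ 0.504, b = sin(fδ)/sin δ ≈ 0.504.
p = a·p₁ + b·p₂ ≈ (-0.651, 0.664, -0.369); φ = arcsin(p_z) ≈ -21.66°, λ = atan2(p_y, p_x) ≈ 134.43°.

≈ lat -21.7°, lon 134.4°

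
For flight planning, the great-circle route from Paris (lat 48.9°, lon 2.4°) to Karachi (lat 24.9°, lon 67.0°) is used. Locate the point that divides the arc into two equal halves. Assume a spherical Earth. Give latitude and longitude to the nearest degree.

≈ lat 41°, lon 40°

Convert each endpoint to a unit vector on the sphere (x = cos φ cos λ, y = cos φ sin λ, z = sin φ).
The central angle between the endpoints is δ = arccos(p₁·p₂) ≈ 0.961 rad (55.0°).
Interpolate at f = 1/2 with slerp weights a = sin((1−f)δ)/sin δ ≈ 0.564, b = sin(fδ)/sin δ ≈ 0.564.
p = a·p₁ + b·p₂ ≈ (0.570, 0.486, 0.662); φ = arcsin(p_z) ≈ 41.47°, λ = atan2(p_y, p_x) ≈ 40.46°.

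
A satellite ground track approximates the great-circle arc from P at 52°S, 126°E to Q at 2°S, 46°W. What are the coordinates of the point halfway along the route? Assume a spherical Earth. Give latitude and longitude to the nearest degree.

Convert each endpoint to a unit vector on the sphere (x = cos φ cos λ, y = cos φ sin λ, z = sin φ).
The central angle between the endpoints is δ = arccos(p₁·p₂) ≈ 2.192 rad (125.6°).
Interpolate at f = 1/2 with slerp weights a = sin((1−f)δ)/sin δ ≈ 1.093, b = sin(fδ)/sin δ ≈ 1.093.
p = a·p₁ + b·p₂ ≈ (0.363, -0.241, -0.900); φ = arcsin(p_z) ≈ -64.13°, λ = atan2(p_y, p_x) ≈ -33.60°.

≈ 64°S, 34°W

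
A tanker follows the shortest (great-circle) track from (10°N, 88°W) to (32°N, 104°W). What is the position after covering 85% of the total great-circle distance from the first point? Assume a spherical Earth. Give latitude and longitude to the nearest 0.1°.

≈ (28.8°N, 101.2°W)

From cos δ = sin φ₁ sin φ₂ + cos φ₁ cos φ₂ cos Δλ, the central angle is δ ≈ 0.463 rad (26.5°).
Interpolate at f = 0.85 with slerp weights a = sin((1−f)δ)/sin δ ≈ 0.155, b = sin(fδ)/sin δ ≈ 0.859.
p = a·p₁ + b·p₂ ≈ (-0.171, -0.859, 0.482); φ = arcsin(p_z) ≈ 28.81°, λ = atan2(p_y, p_x) ≈ -101.24°.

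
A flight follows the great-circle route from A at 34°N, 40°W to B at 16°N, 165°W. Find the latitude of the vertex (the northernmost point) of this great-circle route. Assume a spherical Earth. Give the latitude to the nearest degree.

The great circle lies in the plane with unit normal n̂ = (p₁ × p₂)/|p₁ × p₂|.
Here n̂_z ≈ -0.685; the vertex latitude is φ_max = arccos|n̂_z| ≈ 46.8°.

≈ 47°N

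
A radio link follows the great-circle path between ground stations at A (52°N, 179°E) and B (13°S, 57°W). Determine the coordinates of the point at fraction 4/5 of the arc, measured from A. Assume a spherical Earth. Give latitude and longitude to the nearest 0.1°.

Write both endpoints as unit vectors p₁, p₂ with components (cos φ cos λ, cos φ sin λ, sin φ).
The central angle between the endpoints is δ = arccos(p₁·p₂) ≈ 2.109 rad (120.8°).
Interpolate at f = 4/5 with slerp weights a = sin((1−f)δ)/sin δ ≈ 0.477, b = sin(fδ)/sin δ ≈ 1.157.
p = a·p₁ + b·p₂ ≈ (0.320, -0.940, 0.116); φ = arcsin(p_z) ≈ 6.64°, λ = atan2(p_y, p_x) ≈ -71.18°.

≈ (6.6°N, 71.2°W)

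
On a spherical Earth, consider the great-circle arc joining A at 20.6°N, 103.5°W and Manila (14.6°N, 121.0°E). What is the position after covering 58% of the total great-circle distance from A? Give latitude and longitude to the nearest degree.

≈ 39°N, 174°E

Write both endpoints as unit vectors p₁, p₂ with components (cos φ cos λ, cos φ sin λ, sin φ).
The central angle between the endpoints is δ = arccos(p₁·p₂) ≈ 2.162 rad (123.9°).
Interpolate at f = 0.58 with slerp weights a = sin((1−f)δ)/sin δ ≈ 0.949, b = sin(fδ)/sin δ ≈ 1.145.
p = a·p₁ + b·p₂ ≈ (-0.778, 0.085, 0.623); φ = arcsin(p_z) ≈ 38.50°, λ = atan2(p_y, p_x) ≈ 173.75°.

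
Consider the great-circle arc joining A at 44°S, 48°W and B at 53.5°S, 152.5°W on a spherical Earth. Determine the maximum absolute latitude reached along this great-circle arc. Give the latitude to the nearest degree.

The great circle lies in the plane with unit normal n̂ = (p₁ × p₂)/|p₁ × p₂|.
Here n̂_z ≈ -0.464; the vertex latitude is φ_max = arccos|n̂_z| ≈ 62.3°.
Check via Clairaut: cos φ_max = |cos φ₁| · sin C = cos(44.0°)·sin(139.8°) ≈ 0.464, again giving ≈ 62.3°.

≈ 62°S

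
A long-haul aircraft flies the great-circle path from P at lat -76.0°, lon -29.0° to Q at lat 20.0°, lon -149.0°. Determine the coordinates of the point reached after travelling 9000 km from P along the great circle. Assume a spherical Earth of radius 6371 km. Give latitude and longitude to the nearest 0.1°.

≈ lat -14.6°, lon -140.9°

Write both endpoints as unit vectors p₁, p₂ with components (cos φ cos λ, cos φ sin λ, sin φ).
The central angle between the endpoints is δ = arccos(p₁·p₂) ≈ 2.033 rad (116.5°). The total great-circle distance is δ·R ≈ 2.033 × 6371 ≈ 12949 km, so the target fraction is f = 9000/12949 ≈ 0.695.
Interpolate at f ≈ 0.695 with slerp weights a = sin((1−f)δ)/sin δ ≈ 0.649, b = sin(fδ)/sin δ ≈ 1.103.
p = a·p₁ + b·p₂ ≈ (-0.751, -0.610, -0.252); φ = arcsin(p_z) ≈ -14.62°, λ = atan2(p_y, p_x) ≈ -140.92°.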